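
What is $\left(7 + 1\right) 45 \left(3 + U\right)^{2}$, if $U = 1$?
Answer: $5760$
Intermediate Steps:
$\left(7 + 1\right) 45 \left(3 + U\right)^{2} = \left(7 + 1\right) 45 \left(3 + 1\right)^{2} = 8 \cdot 45 \cdot 4^{2} = 360 \cdot 16 = 5760$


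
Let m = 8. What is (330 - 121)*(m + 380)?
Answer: 81092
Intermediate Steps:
(330 - 121)*(m + 380) = (330 - 121)*(8 + 380) = 209*388 = 81092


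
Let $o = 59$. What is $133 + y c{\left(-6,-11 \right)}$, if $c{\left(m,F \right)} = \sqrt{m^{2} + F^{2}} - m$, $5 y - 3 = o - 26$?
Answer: $\frac{881}{5} + \frac{36 \sqrt{157}}{5} \approx 266.42$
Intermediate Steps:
$y = \frac{36}{5}$ ($y = \frac{3}{5} + \frac{59 - 26}{5} = \frac{3}{5} + \frac{1}{5} \cdot 33 = \frac{3}{5} + \frac{33}{5} = \frac{36}{5} \approx 7.2$)
$c{\left(m,F \right)} = \sqrt{F^{2} + m^{2}} - m$
$133 + y c{\left(-6,-11 \right)} = 133 + \frac{36 \left(\sqrt{\left(-11\right)^{2} + \left(-6\right)^{2}} - -6\right)}{5} = 133 + \frac{36 \left(\sqrt{121 + 36} + 6\right)}{5} = 133 + \frac{36 \left(\sqrt{157} + 6\right)}{5} = 133 + \frac{36 \left(6 + \sqrt{157}\right)}{5} = 133 + \left(\frac{216}{5} + \frac{36 \sqrt{157}}{5}\right) = \frac{881}{5} + \frac{36 \sqrt{157}}{5}$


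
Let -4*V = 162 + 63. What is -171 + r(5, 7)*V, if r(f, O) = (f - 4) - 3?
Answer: -117/2 ≈ -58.500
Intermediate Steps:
V = -225/4 (V = -(162 + 63)/4 = -1/4*225 = -225/4 ≈ -56.250)
r(f, O) = -7 + f (r(f, O) = (-4 + f) - 3 = -7 + f)
-171 + r(5, 7)*V = -171 + (-7 + 5)*(-225/4) = -171 - 2*(-225/4) = -171 + 225/2 = -117/2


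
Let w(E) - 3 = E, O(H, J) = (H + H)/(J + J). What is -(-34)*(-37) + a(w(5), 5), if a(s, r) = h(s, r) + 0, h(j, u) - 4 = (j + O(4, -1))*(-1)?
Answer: -1258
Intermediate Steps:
O(H, J) = H/J (O(H, J) = (2*H)/((2*J)) = (2*H)*(1/(2*J)) = H/J)
w(E) = 3 + E
h(j, u) = 8 - j (h(j, u) = 4 + (j + 4/(-1))*(-1) = 4 + (j + 4*(-1))*(-1) = 4 + (j - 4)*(-1) = 4 + (-4 + j)*(-1) = 4 + (4 - j) = 8 - j)
a(s, r) = 8 - s (a(s, r) = (8 - s) + 0 = 8 - s)
-(-34)*(-37) + a(w(5), 5) = -(-34)*(-37) + (8 - (3 + 5)) = -34*37 + (8 - 1*8) = -1258 + (8 - 8) = -1258 + 0 = -1258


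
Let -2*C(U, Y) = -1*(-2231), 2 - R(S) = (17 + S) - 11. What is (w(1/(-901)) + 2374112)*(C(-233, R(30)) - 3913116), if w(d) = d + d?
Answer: -8372834393581665/901 ≈ -9.2928e+12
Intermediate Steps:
R(S) = -4 - S (R(S) = 2 - ((17 + S) - 11) = 2 - (6 + S) = 2 + (-6 - S) = -4 - S)
C(U, Y) = -2231/2 (C(U, Y) = -(-1)*(-2231)/2 = -½*2231 = -2231/2)
w(d) = 2*d
(w(1/(-901)) + 2374112)*(C(-233, R(30)) - 3913116) = (2/(-901) + 2374112)*(-2231/2 - 3913116) = (2*(-1/901) + 2374112)*(-7828463/2) = (-2/901 + 2374112)*(-7828463/2) = (2139074910/901)*(-7828463/2) = -8372834393581665/901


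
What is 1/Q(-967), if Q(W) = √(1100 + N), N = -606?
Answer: √494/494 ≈ 0.044992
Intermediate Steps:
Q(W) = √494 (Q(W) = √(1100 - 606) = √494)
1/Q(-967) = 1/(√494) = √494/494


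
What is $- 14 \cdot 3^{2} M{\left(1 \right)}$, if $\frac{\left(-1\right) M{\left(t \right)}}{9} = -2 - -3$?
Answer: $1134$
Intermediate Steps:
$M{\left(t \right)} = -9$ ($M{\left(t \right)} = - 9 \left(-2 - -3\right) = - 9 \left(-2 + 3\right) = \left(-9\right) 1 = -9$)
$- 14 \cdot 3^{2} M{\left(1 \right)} = - 14 \cdot 3^{2} \left(-9\right) = \left(-14\right) 9 \left(-9\right) = \left(-126\right) \left(-9\right) = 1134$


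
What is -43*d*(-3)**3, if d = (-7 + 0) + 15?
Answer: 9288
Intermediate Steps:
d = 8 (d = -7 + 15 = 8)
-43*d*(-3)**3 = -43*8*(-3)**3 = -344*(-27) = 9288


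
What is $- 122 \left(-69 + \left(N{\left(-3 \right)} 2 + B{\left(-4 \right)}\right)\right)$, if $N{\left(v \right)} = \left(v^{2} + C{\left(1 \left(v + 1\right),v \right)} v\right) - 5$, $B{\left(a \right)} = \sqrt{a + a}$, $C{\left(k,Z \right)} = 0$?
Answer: $7442 - 244 i \sqrt{2} \approx 7442.0 - 345.07 i$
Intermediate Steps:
$B{\left(a \right)} = \sqrt{2} \sqrt{a}$ ($B{\left(a \right)} = \sqrt{2 a} = \sqrt{2} \sqrt{a}$)
$N{\left(v \right)} = -5 + v^{2}$ ($N{\left(v \right)} = \left(v^{2} + 0 v\right) - 5 = \left(v^{2} + 0\right) - 5 = v^{2} - 5 = -5 + v^{2}$)
$- 122 \left(-69 + \left(N{\left(-3 \right)} 2 + B{\left(-4 \right)}\right)\right) = - 122 \left(-69 + \left(\left(-5 + \left(-3\right)^{2}\right) 2 + \sqrt{2} \sqrt{-4}\right)\right) = - 122 \left(-69 + \left(\left(-5 + 9\right) 2 + \sqrt{2} \cdot 2 i\right)\right) = - 122 \left(-69 + \left(4 \cdot 2 + 2 i \sqrt{2}\right)\right) = - 122 \left(-69 + \left(8 + 2 i \sqrt{2}\right)\right) = - 122 \left(-61 + 2 i \sqrt{2}\right) = 7442 - 244 i \sqrt{2}$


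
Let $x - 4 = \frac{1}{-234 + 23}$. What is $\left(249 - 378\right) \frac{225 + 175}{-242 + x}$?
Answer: $\frac{10887600}{50219} \approx 216.8$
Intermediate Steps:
$x = \frac{843}{211}$ ($x = 4 + \frac{1}{-234 + 23} = 4 + \frac{1}{-211} = 4 - \frac{1}{211} = \frac{843}{211} \approx 3.9953$)
$\left(249 - 378\right) \frac{225 + 175}{-242 + x} = \left(249 - 378\right) \frac{225 + 175}{-242 + \frac{843}{211}} = - 129 \frac{400}{- \frac{50219}{211}} = - 129 \cdot 400 \left(- \frac{211}{50219}\right) = \left(-129\right) \left(- \frac{84400}{50219}\right) = \frac{10887600}{50219}$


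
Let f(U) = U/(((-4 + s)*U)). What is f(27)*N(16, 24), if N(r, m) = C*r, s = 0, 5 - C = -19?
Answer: -96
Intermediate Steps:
C = 24 (C = 5 - 1*(-19) = 5 + 19 = 24)
N(r, m) = 24*r
f(U) = -1/4 (f(U) = U/(((-4 + 0)*U)) = U/((-4*U)) = U*(-1/(4*U)) = -1/4)
f(27)*N(16, 24) = -6*16 = -1/4*384 = -96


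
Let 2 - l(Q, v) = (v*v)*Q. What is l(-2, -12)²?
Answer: 84100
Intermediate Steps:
l(Q, v) = 2 - Q*v² (l(Q, v) = 2 - v*v*Q = 2 - v²*Q = 2 - Q*v²)
l(-2, -12)² = (2 - 1*(-2)*(-12)²)² = (2 - 1*(-2)*144)² = (2 + 288)² = 290² = 84100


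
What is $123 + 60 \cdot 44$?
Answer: $2763$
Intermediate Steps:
$123 + 60 \cdot 44 = 123 + 2640 = 2763$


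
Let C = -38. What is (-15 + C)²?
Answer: 2809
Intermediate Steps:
(-15 + C)² = (-15 - 38)² = (-53)² = 2809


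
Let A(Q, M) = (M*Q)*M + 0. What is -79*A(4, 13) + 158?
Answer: -53246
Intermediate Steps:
A(Q, M) = Q*M**2 (A(Q, M) = Q*M**2 + 0 = Q*M**2)
-79*A(4, 13) + 158 = -316*13**2 + 158 = -316*169 + 158 = -79*676 + 158 = -53404 + 158 = -53246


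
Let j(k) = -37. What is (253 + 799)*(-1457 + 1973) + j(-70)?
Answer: 542795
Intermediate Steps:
(253 + 799)*(-1457 + 1973) + j(-70) = (253 + 799)*(-1457 + 1973) - 37 = 1052*516 - 37 = 542832 - 37 = 542795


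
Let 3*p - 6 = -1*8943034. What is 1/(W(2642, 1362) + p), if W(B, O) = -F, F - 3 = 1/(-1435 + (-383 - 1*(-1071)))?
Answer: -747/2226816212 ≈ -3.3546e-7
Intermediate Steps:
F = 2240/747 (F = 3 + 1/(-1435 + (-383 - 1*(-1071))) = 3 + 1/(-1435 + (-383 + 1071)) = 3 + 1/(-1435 + 688) = 3 + 1/(-747) = 3 - 1/747 = 2240/747 ≈ 2.9987)
p = -8943028/3 (p = 2 + (-1*8943034)/3 = 2 + (⅓)*(-8943034) = 2 - 8943034/3 = -8943028/3 ≈ -2.9810e+6)
W(B, O) = -2240/747 (W(B, O) = -1*2240/747 = -2240/747)
1/(W(2642, 1362) + p) = 1/(-2240/747 - 8943028/3) = 1/(-2226816212/747) = -747/2226816212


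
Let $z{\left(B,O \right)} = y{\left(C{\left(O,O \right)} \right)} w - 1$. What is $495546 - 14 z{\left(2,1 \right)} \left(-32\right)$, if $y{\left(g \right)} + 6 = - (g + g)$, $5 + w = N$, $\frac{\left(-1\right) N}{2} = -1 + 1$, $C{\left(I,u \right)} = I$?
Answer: $513018$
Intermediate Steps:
$N = 0$ ($N = - 2 \left(-1 + 1\right) = \left(-2\right) 0 = 0$)
$w = -5$ ($w = -5 + 0 = -5$)
$y{\left(g \right)} = -6 - 2 g$ ($y{\left(g \right)} = -6 - \left(g + g\right) = -6 - 2 g$)
$z{\left(B,O \right)} = 29 + 10 O$ ($z{\left(B,O \right)} = \left(-6 - 2 O\right) \left(-5\right) - 1 = \left(30 + 10 O\right) - 1 = 29 + 10 O$)
$495546 - 14 z{\left(2,1 \right)} \left(-32\right) = 495546 - 14 \left(29 + 10 \cdot 1\right) \left(-32\right) = 495546 - 14 \left(29 + 10\right) \left(-32\right) = 495546 - 14 \cdot 39 \left(-32\right) = 495546 - 546 \left(-32\right) = 495546 - -17472 = 495546 + 17472 = 513018$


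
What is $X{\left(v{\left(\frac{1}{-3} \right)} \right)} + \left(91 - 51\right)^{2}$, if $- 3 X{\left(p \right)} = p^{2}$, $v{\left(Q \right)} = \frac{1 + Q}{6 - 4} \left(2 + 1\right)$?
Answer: $\frac{4799}{3} \approx 1599.7$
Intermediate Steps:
$v{\left(Q \right)} = \frac{3}{2} + \frac{3 Q}{2}$ ($v{\left(Q \right)} = \frac{1 + Q}{2} \cdot 3 = \left(1 + Q\right) \frac{1}{2} \cdot 3 = \left(\frac{1}{2} + \frac{Q}{2}\right) 3 = \frac{3}{2} + \frac{3 Q}{2}$)
$X{\left(p \right)} = - \frac{p^{2}}{3}$
$X{\left(v{\left(\frac{1}{-3} \right)} \right)} + \left(91 - 51\right)^{2} = - \frac{\left(\frac{3}{2} + \frac{3}{2 \left(-3\right)}\right)^{2}}{3} + \left(91 - 51\right)^{2} = - \frac{\left(\frac{3}{2} + \frac{3}{2} \left(- \frac{1}{3}\right)\right)^{2}}{3} + 40^{2} = - \frac{\left(\frac{3}{2} - \frac{1}{2}\right)^{2}}{3} + 1600 = - \frac{1^{2}}{3} + 1600 = \left(- \frac{1}{3}\right) 1 + 1600 = - \frac{1}{3} + 1600 = \frac{4799}{3}$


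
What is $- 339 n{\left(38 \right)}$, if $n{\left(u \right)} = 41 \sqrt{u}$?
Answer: $- 13899 \sqrt{38} \approx -85679.0$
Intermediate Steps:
$- 339 n{\left(38 \right)} = - 339 \cdot 41 \sqrt{38} = - 13899 \sqrt{38}$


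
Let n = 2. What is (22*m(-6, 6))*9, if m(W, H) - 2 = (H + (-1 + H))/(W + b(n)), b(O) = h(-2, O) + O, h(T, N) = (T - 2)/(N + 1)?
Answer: -99/8 ≈ -12.375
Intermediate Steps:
h(T, N) = (-2 + T)/(1 + N)
b(O) = O - 4/(1 + O) (b(O) = (-2 - 2)/(1 + O) + O = -4/(1 + O) + O = O - 4/(1 + O))
m(W, H) = 2 + (-1 + 2*H)/(⅔ + W) (m(W, H) = 2 + (H + (-1 + H))/(W + (-4 + 2*(1 + 2))/(1 + 2)) = 2 + (-1 + 2*H)/(W + (-4 + 2*3)/3) = 2 + (-1 + 2*H)/(W + (-4 + 6)/3) = 2 + (-1 + 2*H)/(W + (⅓)*2) = 2 + (-1 + 2*H)/(W + ⅔) = 2 + (-1 + 2*H)/(⅔ + W))
(22*m(-6, 6))*9 = (22*((1 + 6*6 + 6*(-6))/(2 + 3*(-6))))*9 = (22*((1 + 36 - 36)/(2 - 18)))*9 = (22*(1/(-16)))*9 = (22*(-1/16*1))*9 = (22*(-1/16))*9 = -11/8*9 = -99/8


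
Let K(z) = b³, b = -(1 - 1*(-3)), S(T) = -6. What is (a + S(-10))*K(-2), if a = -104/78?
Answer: 1408/3 ≈ 469.33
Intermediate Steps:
a = -4/3 (a = -104*1/78 = -4/3 ≈ -1.3333)
b = -4 (b = -(1 + 3) = -1*4 = -4)
K(z) = -64 (K(z) = (-4)³ = -64)
(a + S(-10))*K(-2) = (-4/3 - 6)*(-64) = -22/3*(-64) = 1408/3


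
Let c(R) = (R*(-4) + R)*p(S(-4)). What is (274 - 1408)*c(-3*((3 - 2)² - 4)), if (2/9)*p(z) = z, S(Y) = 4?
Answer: 551124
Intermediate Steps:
p(z) = 9*z/2
c(R) = -54*R (c(R) = (R*(-4) + R)*((9/2)*4) = (-4*R + R)*18 = -3*R*18 = -54*R)
(274 - 1408)*c(-3*((3 - 2)² - 4)) = (274 - 1408)*(-(-162)*((3 - 2)² - 4)) = -(-61236)*(-3*(1² - 4)) = -(-61236)*(-3*(1 - 4)) = -(-61236)*(-3*(-3)) = -(-61236)*9 = -1134*(-486) = 551124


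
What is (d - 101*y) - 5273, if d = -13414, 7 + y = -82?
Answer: -9698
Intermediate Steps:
y = -89 (y = -7 - 82 = -89)
(d - 101*y) - 5273 = (-13414 - 101*(-89)) - 5273 = (-13414 + 8989) - 5273 = -4425 - 5273 = -9698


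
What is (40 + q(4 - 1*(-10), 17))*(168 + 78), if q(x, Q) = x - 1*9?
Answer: 11070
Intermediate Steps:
q(x, Q) = -9 + x (q(x, Q) = x - 9 = -9 + x)
(40 + q(4 - 1*(-10), 17))*(168 + 78) = (40 + (-9 + (4 - 1*(-10))))*(168 + 78) = (40 + (-9 + (4 + 10)))*246 = (40 + (-9 + 14))*246 = (40 + 5)*246 = 45*246 = 11070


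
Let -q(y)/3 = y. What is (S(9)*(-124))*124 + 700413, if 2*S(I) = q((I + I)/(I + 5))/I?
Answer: 4925955/7 ≈ 7.0371e+5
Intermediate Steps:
q(y) = -3*y
S(I) = -3/(5 + I) (S(I) = ((-3*(I + I)/(I + 5))/I)/2 = ((-3*2*I/(5 + I))/I)/2 = ((-6*I/(5 + I))/I)/2 = (-6/(5 + I))/2 = -3/(5 + I))
(S(9)*(-124))*124 + 700413 = (-3/(5 + 9)*(-124))*124 + 700413 = (-3/14*(-124))*124 + 700413 = (-3*1/14*(-124))*124 + 700413 = -3/14*(-124)*124 + 700413 = (186/7)*124 + 700413 = 23064/7 + 700413 = 4925955/7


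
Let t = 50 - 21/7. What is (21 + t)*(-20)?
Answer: -1360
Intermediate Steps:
t = 47 (t = 50 - 21/7 = 50 - 1*3 = 50 - 3 = 47)
(21 + t)*(-20) = (21 + 47)*(-20) = 68*(-20) = -1360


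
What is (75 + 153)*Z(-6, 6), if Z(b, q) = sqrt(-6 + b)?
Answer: 456*I*sqrt(3) ≈ 789.82*I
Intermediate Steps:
(75 + 153)*Z(-6, 6) = (75 + 153)*sqrt(-6 - 6) = 228*sqrt(-12) = 228*(2*I*sqrt(3)) = 456*I*sqrt(3)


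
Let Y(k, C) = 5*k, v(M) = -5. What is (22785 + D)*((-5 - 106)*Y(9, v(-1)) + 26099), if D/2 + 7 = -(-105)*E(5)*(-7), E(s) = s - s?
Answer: 480559184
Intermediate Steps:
E(s) = 0
D = -14 (D = -14 + 2*(-(-105)*0*(-7)) = -14 + 2*(-21*0*(-7)) = -14 + 2*(0*(-7)) = -14 + 2*0 = -14 + 0 = -14)
(22785 + D)*((-5 - 106)*Y(9, v(-1)) + 26099) = (22785 - 14)*((-5 - 106)*(5*9) + 26099) = 22771*(-111*45 + 26099) = 22771*(-4995 + 26099) = 22771*21104 = 480559184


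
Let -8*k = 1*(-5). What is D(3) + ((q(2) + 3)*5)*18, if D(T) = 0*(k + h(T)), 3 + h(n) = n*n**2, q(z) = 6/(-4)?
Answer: 135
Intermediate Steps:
q(z) = -3/2 (q(z) = 6*(-1/4) = -3/2)
h(n) = -3 + n**3 (h(n) = -3 + n*n**2 = -3 + n**3)
k = 5/8 (k = -(-5)/8 = -1/8*(-5) = 5/8 ≈ 0.62500)
D(T) = 0 (D(T) = 0*(5/8 + (-3 + T**3)) = 0*(-19/8 + T**3) = 0)
D(3) + ((q(2) + 3)*5)*18 = 0 + ((-3/2 + 3)*5)*18 = 0 + ((3/2)*5)*18 = 0 + (15/2)*18 = 0 + 135 = 135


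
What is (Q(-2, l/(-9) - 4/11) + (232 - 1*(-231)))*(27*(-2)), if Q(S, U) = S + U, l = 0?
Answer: -273618/11 ≈ -24874.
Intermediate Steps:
(Q(-2, l/(-9) - 4/11) + (232 - 1*(-231)))*(27*(-2)) = ((-2 + (0/(-9) - 4/11)) + (232 - 1*(-231)))*(27*(-2)) = ((-2 + (0*(-⅑) - 4*1/11)) + (232 + 231))*(-54) = ((-2 + (0 - 4/11)) + 463)*(-54) = ((-2 - 4/11) + 463)*(-54) = (-26/11 + 463)*(-54) = (5067/11)*(-54) = -273618/11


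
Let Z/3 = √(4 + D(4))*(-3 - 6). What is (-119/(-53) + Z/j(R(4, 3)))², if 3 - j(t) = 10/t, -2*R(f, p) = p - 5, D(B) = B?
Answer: 17075977/137641 + 1836*√2/53 ≈ 173.05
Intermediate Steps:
R(f, p) = 5/2 - p/2 (R(f, p) = -(p - 5)/2 = -(-5 + p)/2 = 5/2 - p/2)
j(t) = 3 - 10/t
Z = -54*√2 (Z = 3*(√(4 + 4)*(-3 - 6)) = 3*(√8*(-9)) = 3*((2*√2)*(-9)) = 3*(-18*√2) = -54*√2 ≈ -76.368)
(-119/(-53) + Z/j(R(4, 3)))² = (-119/(-53) + (-54*√2)/(3 - 10/(5/2 - ½*3)))² = (-119*(-1/53) + (-54*√2)/(3 - 10/(5/2 - 3/2)))² = (119/53 + (-54*√2)/(3 - 10/1))² = (119/53 + (-54*√2)/(3 - 10*1))² = (119/53 + (-54*√2)/(3 - 10))² = (119/53 - 54*√2/(-7))² = (119/53 - 54*√2*(-⅐))² = (119/53 + 54*√2/7)²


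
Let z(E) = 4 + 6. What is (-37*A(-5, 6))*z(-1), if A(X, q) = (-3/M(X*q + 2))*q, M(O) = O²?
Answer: 1665/196 ≈ 8.4949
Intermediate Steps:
z(E) = 10
A(X, q) = -3*q/(2 + X*q)² (A(X, q) = (-3/(X*q + 2)²)*q = (-3/(2 + X*q)²)*q = -3*q/(2 + X*q)²)
(-37*A(-5, 6))*z(-1) = -(-111)*6/(2 - 5*6)²*10 = -(-111)*6/(2 - 30)²*10 = -(-111)*6/(-28)²*10 = -(-111)*6/784*10 = -37*(-9/392)*10 = (333/392)*10 = 1665/196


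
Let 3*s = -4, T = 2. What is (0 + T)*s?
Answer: -8/3 ≈ -2.6667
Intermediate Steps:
s = -4/3 (s = (⅓)*(-4) = -4/3 ≈ -1.3333)
(0 + T)*s = (0 + 2)*(-4/3) = 2*(-4/3) = -8/3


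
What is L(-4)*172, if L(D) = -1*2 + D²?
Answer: 2408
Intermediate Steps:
L(D) = -2 + D²
L(-4)*172 = (-2 + (-4)²)*172 = (-2 + 16)*172 = 14*172 = 2408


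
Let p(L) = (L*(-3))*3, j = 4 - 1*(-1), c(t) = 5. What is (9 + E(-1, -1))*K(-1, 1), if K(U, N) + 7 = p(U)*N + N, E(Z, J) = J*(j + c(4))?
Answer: -3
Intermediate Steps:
j = 5 (j = 4 + 1 = 5)
p(L) = -9*L (p(L) = -3*L*3 = -9*L)
E(Z, J) = 10*J (E(Z, J) = J*(5 + 5) = J*10 = 10*J)
K(U, N) = -7 + N - 9*N*U (K(U, N) = -7 + ((-9*U)*N + N) = -7 + (-9*N*U + N) = -7 + (N - 9*N*U) = -7 + N - 9*N*U)
(9 + E(-1, -1))*K(-1, 1) = (9 + 10*(-1))*(-7 + 1 - 9*1*(-1)) = (9 - 10)*(-7 + 1 + 9) = -1*3 = -3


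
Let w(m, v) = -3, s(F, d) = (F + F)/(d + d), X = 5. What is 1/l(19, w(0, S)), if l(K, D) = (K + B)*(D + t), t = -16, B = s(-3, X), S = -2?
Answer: -5/1748 ≈ -0.0028604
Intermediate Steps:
s(F, d) = F/d (s(F, d) = (2*F)/((2*d)) = (2*F)*(1/(2*d)) = F/d)
B = -⅗ (B = -3/5 = -3*⅕ = -⅗ ≈ -0.60000)
l(K, D) = (-16 + D)*(-⅗ + K) (l(K, D) = (K - ⅗)*(D - 16) = (-⅗ + K)*(-16 + D) = (-16 + D)*(-⅗ + K))
1/l(19, w(0, S)) = 1/(48/5 - 16*19 - ⅗*(-3) - 3*19) = 1/(48/5 - 304 + 9/5 - 57) = 1/(-1748/5) = -5/1748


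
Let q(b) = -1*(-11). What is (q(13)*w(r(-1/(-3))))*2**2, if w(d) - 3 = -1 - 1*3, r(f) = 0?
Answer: -44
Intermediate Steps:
q(b) = 11
w(d) = -1 (w(d) = 3 + (-1 - 1*3) = 3 + (-1 - 3) = 3 - 4 = -1)
(q(13)*w(r(-1/(-3))))*2**2 = (11*(-1))*2**2 = -11*4 = -44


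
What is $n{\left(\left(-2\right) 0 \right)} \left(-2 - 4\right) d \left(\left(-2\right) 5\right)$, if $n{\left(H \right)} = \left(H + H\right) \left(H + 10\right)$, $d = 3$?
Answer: $0$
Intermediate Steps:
$n{\left(H \right)} = 2 H \left(10 + H\right)$
$n{\left(\left(-2\right) 0 \right)} \left(-2 - 4\right) d \left(\left(-2\right) 5\right) = 2 \left(\left(-2\right) 0\right) \left(10 - 0\right) \left(-2 - 4\right) 3 \left(\left(-2\right) 5\right) = 2 \cdot 0 \left(10 + 0\right) \left(-6\right) 3 \left(-10\right) = 2 \cdot 0 \cdot 10 \left(\left(-18\right) \left(-10\right)\right) = 0 \cdot 180 = 0$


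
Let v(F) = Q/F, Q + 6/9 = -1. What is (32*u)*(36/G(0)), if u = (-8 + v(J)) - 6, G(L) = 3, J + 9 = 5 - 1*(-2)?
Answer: -5056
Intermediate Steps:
Q = -5/3 (Q = -⅔ - 1 = -5/3 ≈ -1.6667)
J = -2 (J = -9 + (5 - 1*(-2)) = -9 + (5 + 2) = -9 + 7 = -2)
v(F) = -5/(3*F)
u = -79/6 (u = (-8 - 5/3/(-2)) - 6 = (-8 - 5/3*(-½)) - 6 = (-8 + ⅚) - 6 = -43/6 - 6 = -79/6 ≈ -13.167)
(32*u)*(36/G(0)) = (32*(-79/6))*(36/3) = -15168/3 = -1264/3*12 = -5056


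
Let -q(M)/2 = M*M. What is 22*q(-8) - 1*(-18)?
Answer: -2798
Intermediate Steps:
q(M) = -2*M**2 (q(M) = -2*M*M = -2*M**2)
22*q(-8) - 1*(-18) = 22*(-2*(-8)**2) - 1*(-18) = 22*(-2*64) + 18 = 22*(-128) + 18 = -2816 + 18 = -2798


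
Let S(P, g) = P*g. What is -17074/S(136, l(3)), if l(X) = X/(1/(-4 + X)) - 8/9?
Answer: 76833/2380 ≈ 32.283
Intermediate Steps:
l(X) = -8/9 + X*(-4 + X) (l(X) = X*(-4 + X) - 8*1/9 = X*(-4 + X) - 8/9 = -8/9 + X*(-4 + X))
-17074/S(136, l(3)) = -17074*1/(136*(-8/9 + 3**2 - 4*3)) = -17074*1/(136*(-8/9 + 9 - 12)) = -17074/(136*(-35/9)) = -17074/(-4760/9) = -17074*(-9/4760) = 76833/2380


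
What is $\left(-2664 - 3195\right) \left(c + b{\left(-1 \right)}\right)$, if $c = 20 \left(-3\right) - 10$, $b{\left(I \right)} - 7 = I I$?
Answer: $363258$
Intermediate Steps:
$b{\left(I \right)} = 7 + I^{2}$ ($b{\left(I \right)} = 7 + I I = 7 + I^{2}$)
$c = -70$ ($c = -60 - 10 = -70$)
$\left(-2664 - 3195\right) \left(c + b{\left(-1 \right)}\right) = \left(-2664 - 3195\right) \left(-70 + \left(7 + \left(-1\right)^{2}\right)\right) = - 5859 \left(-70 + \left(7 + 1\right)\right) = - 5859 \left(-70 + 8\right) = \left(-5859\right) \left(-62\right) = 363258$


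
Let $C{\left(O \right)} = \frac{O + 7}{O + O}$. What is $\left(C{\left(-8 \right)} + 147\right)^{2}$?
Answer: $\frac{5536609}{256} \approx 21627.0$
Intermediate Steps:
$C{\left(O \right)} = \frac{7 + O}{2 O}$
$\left(C{\left(-8 \right)} + 147\right)^{2} = \left(\frac{7 - 8}{2 \left(-8\right)} + 147\right)^{2} = \left(\frac{1}{2} \left(- \frac{1}{8}\right) \left(-1\right) + 147\right)^{2} = \left(\frac{1}{16} + 147\right)^{2} = \left(\frac{2353}{16}\right)^{2} = \frac{5536609}{256}$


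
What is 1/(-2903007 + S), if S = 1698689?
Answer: -1/1204318 ≈ -8.3035e-7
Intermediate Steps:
1/(-2903007 + S) = 1/(-2903007 + 1698689) = 1/(-1204318) = -1/1204318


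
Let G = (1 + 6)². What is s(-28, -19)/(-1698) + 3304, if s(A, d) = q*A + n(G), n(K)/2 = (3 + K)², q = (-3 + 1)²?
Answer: 2802448/849 ≈ 3300.9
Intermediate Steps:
G = 49 (G = 7² = 49)
q = 4 (q = (-2)² = 4)
n(K) = 2*(3 + K)²
s(A, d) = 5408 + 4*A (s(A, d) = 4*A + 2*(3 + 49)² = 4*A + 2*52² = 4*A + 2*2704 = 4*A + 5408 = 5408 + 4*A)
s(-28, -19)/(-1698) + 3304 = (5408 + 4*(-28))/(-1698) + 3304 = (5408 - 112)*(-1/1698) + 3304 = 5296*(-1/1698) + 3304 = -2648/849 + 3304 = 2802448/849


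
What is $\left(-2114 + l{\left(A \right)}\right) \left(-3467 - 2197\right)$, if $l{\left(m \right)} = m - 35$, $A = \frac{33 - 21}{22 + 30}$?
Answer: $\frac{158218176}{13} \approx 1.2171 \cdot 10^{7}$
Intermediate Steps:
$A = \frac{3}{13}$ ($A = \frac{12}{52} = 12 \cdot \frac{1}{52} = \frac{3}{13} \approx 0.23077$)
$l{\left(m \right)} = -35 + m$ ($l{\left(m \right)} = m - 35 = -35 + m$)
$\left(-2114 + l{\left(A \right)}\right) \left(-3467 - 2197\right) = \left(-2114 + \left(-35 + \frac{3}{13}\right)\right) \left(-3467 - 2197\right) = \left(-2114 - \frac{452}{13}\right) \left(-5664\right) = \left(- \frac{27934}{13}\right) \left(-5664\right) = \frac{158218176}{13}$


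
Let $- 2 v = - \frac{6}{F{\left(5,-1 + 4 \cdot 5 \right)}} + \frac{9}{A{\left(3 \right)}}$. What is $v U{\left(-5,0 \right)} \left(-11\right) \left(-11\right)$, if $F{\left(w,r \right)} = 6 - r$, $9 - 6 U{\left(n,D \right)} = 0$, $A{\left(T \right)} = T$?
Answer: $- \frac{16335}{52} \approx -314.13$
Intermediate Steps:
$U{\left(n,D \right)} = \frac{3}{2}$ ($U{\left(n,D \right)} = \frac{3}{2} - 0 = \frac{3}{2} + 0 = \frac{3}{2}$)
$v = - \frac{45}{26}$ ($v = - \frac{- \frac{6}{6 - \left(-1 + 4 \cdot 5\right)} + \frac{9}{3}}{2} = - \frac{- \frac{6}{6 - \left(-1 + 20\right)} + 9 \cdot \frac{1}{3}}{2} = - \frac{- \frac{6}{6 - 19} + 3}{2} = - \frac{- \frac{6}{-13} + 3}{2} = - \frac{\left(-6\right) \left(- \frac{1}{13}\right) + 3}{2} = - \frac{\frac{6}{13} + 3}{2} = \left(- \frac{1}{2}\right) \frac{45}{13} = - \frac{45}{26} \approx -1.7308$)
$v U{\left(-5,0 \right)} \left(-11\right) \left(-11\right) = - \frac{45 \cdot \frac{3}{2} \left(-11\right) \left(-11\right)}{26} = - \frac{45 \left(\left(- \frac{33}{2}\right) \left(-11\right)\right)}{26} = \left(- \frac{45}{26}\right) \frac{363}{2} = - \frac{16335}{52}$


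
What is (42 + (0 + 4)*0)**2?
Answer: 1764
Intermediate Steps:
(42 + (0 + 4)*0)**2 = (42 + 4*0)**2 = (42 + 0)**2 = 42**2 = 1764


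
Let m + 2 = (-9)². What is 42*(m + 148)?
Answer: 9534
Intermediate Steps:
m = 79 (m = -2 + (-9)² = -2 + 81 = 79)
42*(m + 148) = 42*(79 + 148) = 42*227 = 9534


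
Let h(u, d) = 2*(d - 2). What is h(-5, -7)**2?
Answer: 324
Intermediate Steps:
h(u, d) = -4 + 2*d (h(u, d) = 2*(-2 + d) = -4 + 2*d)
h(-5, -7)**2 = (-4 + 2*(-7))**2 = (-4 - 14)**2 = (-18)**2 = 324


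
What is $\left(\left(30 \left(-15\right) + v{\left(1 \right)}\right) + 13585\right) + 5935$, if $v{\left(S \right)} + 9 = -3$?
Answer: $19058$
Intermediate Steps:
$v{\left(S \right)} = -12$ ($v{\left(S \right)} = -9 - 3 = -12$)
$\left(\left(30 \left(-15\right) + v{\left(1 \right)}\right) + 13585\right) + 5935 = \left(\left(30 \left(-15\right) - 12\right) + 13585\right) + 5935 = \left(\left(-450 - 12\right) + 13585\right) + 5935 = \left(-462 + 13585\right) + 5935 = 13123 + 5935 = 19058$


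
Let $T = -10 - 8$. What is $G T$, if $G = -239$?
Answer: $4302$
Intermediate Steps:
$T = -18$
$G T = \left(-239\right) \left(-18\right) = 4302$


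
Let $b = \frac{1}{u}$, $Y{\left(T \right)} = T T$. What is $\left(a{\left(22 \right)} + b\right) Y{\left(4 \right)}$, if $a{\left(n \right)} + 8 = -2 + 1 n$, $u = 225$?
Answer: $\frac{43216}{225} \approx 192.07$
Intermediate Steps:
$Y{\left(T \right)} = T^{2}$
$b = \frac{1}{225} \approx 0.0044444$
$a{\left(n \right)} = -10 + n$ ($a{\left(n \right)} = -8 + \left(-2 + 1 n\right) = -8 + \left(-2 + n\right) = -10 + n$)
$\left(a{\left(22 \right)} + b\right) Y{\left(4 \right)} = \left(\left(-10 + 22\right) + \frac{1}{225}\right) 4^{2} = \left(12 + \frac{1}{225}\right) 16 = \frac{2701}{225} \cdot 16 = \frac{43216}{225}$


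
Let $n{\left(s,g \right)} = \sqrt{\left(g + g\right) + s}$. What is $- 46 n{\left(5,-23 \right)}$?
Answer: $- 46 i \sqrt{41} \approx - 294.54 i$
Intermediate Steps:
$n{\left(s,g \right)} = \sqrt{s + 2 g}$ ($n{\left(s,g \right)} = \sqrt{2 g + s} = \sqrt{s + 2 g}$)
$- 46 n{\left(5,-23 \right)} = - 46 \sqrt{5 + 2 \left(-23\right)} = - 46 \sqrt{5 - 46} = - 46 \sqrt{-41} = - 46 i \sqrt{41}$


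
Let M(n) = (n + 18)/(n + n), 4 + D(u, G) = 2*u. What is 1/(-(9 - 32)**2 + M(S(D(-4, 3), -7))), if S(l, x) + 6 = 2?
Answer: -4/2123 ≈ -0.0018841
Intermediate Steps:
D(u, G) = -4 + 2*u
S(l, x) = -4 (S(l, x) = -6 + 2 = -4)
M(n) = (18 + n)/(2*n) (M(n) = (18 + n)/((2*n)) = (18 + n)*(1/(2*n)) = (18 + n)/(2*n))
1/(-(9 - 32)**2 + M(S(D(-4, 3), -7))) = 1/(-(9 - 32)**2 + (1/2)*(18 - 4)/(-4)) = 1/(-1*(-23)**2 + (1/2)*(-1/4)*14) = 1/(-1*529 - 7/4) = 1/(-529 - 7/4) = 1/(-2123/4) = -4/2123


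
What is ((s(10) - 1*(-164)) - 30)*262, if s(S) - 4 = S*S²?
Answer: 298156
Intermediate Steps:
s(S) = 4 + S³ (s(S) = 4 + S*S² = 4 + S³)
((s(10) - 1*(-164)) - 30)*262 = (((4 + 10³) - 1*(-164)) - 30)*262 = (((4 + 1000) + 164) - 30)*262 = ((1004 + 164) - 30)*262 = (1168 - 30)*262 = 1138*262 = 298156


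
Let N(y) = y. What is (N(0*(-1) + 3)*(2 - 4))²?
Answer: 36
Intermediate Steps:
(N(0*(-1) + 3)*(2 - 4))² = ((0*(-1) + 3)*(2 - 4))² = ((0 + 3)*(-2))² = (3*(-2))² = (-6)² = 36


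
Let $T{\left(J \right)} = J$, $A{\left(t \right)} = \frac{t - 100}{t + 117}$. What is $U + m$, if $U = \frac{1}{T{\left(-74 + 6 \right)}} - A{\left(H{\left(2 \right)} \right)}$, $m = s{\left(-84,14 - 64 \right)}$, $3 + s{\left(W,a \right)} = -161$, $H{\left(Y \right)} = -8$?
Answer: $- \frac{1208333}{7412} \approx -163.02$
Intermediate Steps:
$s{\left(W,a \right)} = -164$ ($s{\left(W,a \right)} = -3 - 161 = -164$)
$m = -164$
$A{\left(t \right)} = \frac{-100 + t}{117 + t}$
$U = \frac{7235}{7412}$ ($U = \frac{1}{-74 + 6} - \frac{-100 - 8}{117 - 8} = \frac{1}{-68} - \frac{1}{109} \left(-108\right) = - \frac{1}{68} - \frac{1}{109} \left(-108\right) = - \frac{1}{68} - - \frac{108}{109} = - \frac{1}{68} + \frac{108}{109} = \frac{7235}{7412} \approx 0.97612$)
$U + m = \frac{7235}{7412} - 164 = - \frac{1208333}{7412}$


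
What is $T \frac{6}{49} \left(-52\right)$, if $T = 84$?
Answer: $- \frac{3744}{7} \approx -534.86$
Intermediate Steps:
$T \frac{6}{49} \left(-52\right) = 84 \cdot \frac{6}{49} \left(-52\right) = \frac{72}{7} \left(-52\right) = - \frac{3744}{7}$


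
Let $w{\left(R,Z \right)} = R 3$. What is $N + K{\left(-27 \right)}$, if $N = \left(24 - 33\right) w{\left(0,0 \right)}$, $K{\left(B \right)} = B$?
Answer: $-27$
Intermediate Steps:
$w{\left(R,Z \right)} = 3 R$
$N = 0$ ($N = \left(24 - 33\right) 3 \cdot 0 = \left(-9\right) 0 = 0$)
$N + K{\left(-27 \right)} = 0 - 27 = -27$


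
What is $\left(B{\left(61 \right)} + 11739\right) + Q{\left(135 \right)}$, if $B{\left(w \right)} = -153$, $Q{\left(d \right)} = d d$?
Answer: $29811$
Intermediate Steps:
$Q{\left(d \right)} = d^{2}$
$\left(B{\left(61 \right)} + 11739\right) + Q{\left(135 \right)} = \left(-153 + 11739\right) + 135^{2} = 11586 + 18225 = 29811$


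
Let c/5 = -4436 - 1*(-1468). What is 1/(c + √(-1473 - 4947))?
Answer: -742/11011601 - I*√1605/110116010 ≈ -6.7384e-5 - 3.6382e-7*I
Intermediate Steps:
c = -14840 (c = 5*(-4436 - 1*(-1468)) = 5*(-4436 + 1468) = 5*(-2968) = -14840)
1/(c + √(-1473 - 4947)) = 1/(-14840 + √(-1473 - 4947)) = 1/(-14840 + √(-6420)) = 1/(-14840 + 2*I*√1605)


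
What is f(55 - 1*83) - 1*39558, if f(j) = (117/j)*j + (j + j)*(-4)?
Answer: -39217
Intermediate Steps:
f(j) = 117 - 8*j (f(j) = 117 + (2*j)*(-4) = 117 - 8*j)
f(55 - 1*83) - 1*39558 = (117 - 8*(55 - 1*83)) - 1*39558 = (117 - 8*(55 - 83)) - 39558 = (117 - 8*(-28)) - 39558 = (117 + 224) - 39558 = 341 - 39558 = -39217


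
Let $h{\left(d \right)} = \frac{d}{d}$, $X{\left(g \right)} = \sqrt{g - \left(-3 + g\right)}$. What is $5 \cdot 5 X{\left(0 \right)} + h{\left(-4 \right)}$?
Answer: $1 + 25 \sqrt{3} \approx 44.301$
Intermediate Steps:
$X{\left(g \right)} = \sqrt{3}$
$h{\left(d \right)} = 1$
$5 \cdot 5 X{\left(0 \right)} + h{\left(-4 \right)} = 5 \cdot 5 \sqrt{3} + 1 = 25 \sqrt{3} + 1 = 1 + 25 \sqrt{3}$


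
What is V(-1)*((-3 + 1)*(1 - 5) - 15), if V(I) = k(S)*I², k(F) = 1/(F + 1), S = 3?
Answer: -7/4 ≈ -1.7500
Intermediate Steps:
k(F) = 1/(1 + F)
V(I) = I²/4 (V(I) = I²/(1 + 3) = I²/4)
V(-1)*((-3 + 1)*(1 - 5) - 15) = ((¼)*(-1)²)*((-3 + 1)*(1 - 5) - 15) = ((¼)*1)*(-2*(-4) - 15) = (8 - 15)/4 = (¼)*(-7) = -7/4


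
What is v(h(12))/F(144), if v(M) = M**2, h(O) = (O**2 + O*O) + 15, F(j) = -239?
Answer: -91809/239 ≈ -384.14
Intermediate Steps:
h(O) = 15 + 2*O**2 (h(O) = (O**2 + O**2) + 15 = 2*O**2 + 15 = 15 + 2*O**2)
v(h(12))/F(144) = (15 + 2*12**2)**2/(-239) = (15 + 2*144)**2*(-1/239) = (15 + 288)**2*(-1/239) = 303**2*(-1/239) = 91809*(-1/239) = -91809/239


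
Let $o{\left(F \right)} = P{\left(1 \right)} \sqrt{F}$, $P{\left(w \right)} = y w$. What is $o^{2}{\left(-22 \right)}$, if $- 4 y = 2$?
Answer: $- \frac{11}{2} \approx -5.5$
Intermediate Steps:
$y = - \frac{1}{2}$ ($y = \left(- \frac{1}{4}\right) 2 = - \frac{1}{2} \approx -0.5$)
$P{\left(w \right)} = - \frac{w}{2}$
$o{\left(F \right)} = - \frac{\sqrt{F}}{2}$ ($o{\left(F \right)} = \left(- \frac{1}{2}\right) 1 \sqrt{F} = - \frac{\sqrt{F}}{2}$)
$o^{2}{\left(-22 \right)} = \left(- \frac{\sqrt{-22}}{2}\right)^{2} = \left(- \frac{i \sqrt{22}}{2}\right)^{2} = - \frac{11}{2}$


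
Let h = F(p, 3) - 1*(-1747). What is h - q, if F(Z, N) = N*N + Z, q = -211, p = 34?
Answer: 2001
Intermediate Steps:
F(Z, N) = Z + N² (F(Z, N) = N² + Z = Z + N²)
h = 1790 (h = (34 + 3²) - 1*(-1747) = (34 + 9) + 1747 = 43 + 1747 = 1790)
h - q = 1790 - 1*(-211) = 1790 + 211 = 2001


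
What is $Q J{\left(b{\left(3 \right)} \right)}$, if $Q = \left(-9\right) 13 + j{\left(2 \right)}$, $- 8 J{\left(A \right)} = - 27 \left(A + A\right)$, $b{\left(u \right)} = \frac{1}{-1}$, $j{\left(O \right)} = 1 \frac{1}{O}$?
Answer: $\frac{6291}{8} \approx 786.38$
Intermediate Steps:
$j{\left(O \right)} = \frac{1}{O}$
$b{\left(u \right)} = -1$
$J{\left(A \right)} = \frac{27 A}{4}$ ($J{\left(A \right)} = - \frac{\left(-27\right) \left(A + A\right)}{8} = - \frac{\left(-27\right) 2 A}{8} = - \frac{\left(-54\right) A}{8} = \frac{27 A}{4}$)
$Q = - \frac{233}{2}$ ($Q = \left(-9\right) 13 + \frac{1}{2} = -117 + \frac{1}{2} = - \frac{233}{2} \approx -116.5$)
$Q J{\left(b{\left(3 \right)} \right)} = - \frac{233 \cdot \frac{27}{4} \left(-1\right)}{2} = \left(- \frac{233}{2}\right) \left(- \frac{27}{4}\right) = \frac{6291}{8}$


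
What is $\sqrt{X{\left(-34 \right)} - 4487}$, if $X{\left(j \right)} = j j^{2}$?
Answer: $i \sqrt{43791} \approx 209.26 i$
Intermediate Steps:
$X{\left(j \right)} = j^{3}$
$\sqrt{X{\left(-34 \right)} - 4487} = \sqrt{\left(-34\right)^{3} - 4487} = \sqrt{-39304 - 4487} = \sqrt{-43791} = i \sqrt{43791}$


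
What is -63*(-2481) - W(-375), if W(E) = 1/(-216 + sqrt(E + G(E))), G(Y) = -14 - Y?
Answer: 3647330613/23335 + I*sqrt(14)/46670 ≈ 1.563e+5 + 8.0173e-5*I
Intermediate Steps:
W(E) = 1/(-216 + I*sqrt(14)) (W(E) = 1/(-216 + sqrt(E + (-14 - E))) = 1/(-216 + sqrt(-14)) = 1/(-216 + I*sqrt(14)))
-63*(-2481) - W(-375) = -63*(-2481) - (-108/23335 - I*sqrt(14)/46670) = 156303 + (108/23335 + I*sqrt(14)/46670) = 3647330613/23335 + I*sqrt(14)/46670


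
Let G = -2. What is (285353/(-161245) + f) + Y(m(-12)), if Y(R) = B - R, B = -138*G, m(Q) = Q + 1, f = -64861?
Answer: -10412519983/161245 ≈ -64576.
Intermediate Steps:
m(Q) = 1 + Q
B = 276 (B = -138*(-2) = 276)
Y(R) = 276 - R
(285353/(-161245) + f) + Y(m(-12)) = (285353/(-161245) - 64861) + (276 - (1 - 12)) = (285353*(-1/161245) - 64861) + (276 - 1*(-11)) = (-285353/161245 - 64861) + (276 + 11) = -10458797298/161245 + 287 = -10412519983/161245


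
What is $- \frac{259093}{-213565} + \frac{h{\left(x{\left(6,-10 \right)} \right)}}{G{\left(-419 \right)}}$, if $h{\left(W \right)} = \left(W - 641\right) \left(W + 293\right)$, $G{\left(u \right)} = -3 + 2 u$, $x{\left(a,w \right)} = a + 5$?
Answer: $\frac{41119866013}{179608165} \approx 228.94$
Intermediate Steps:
$x{\left(a,w \right)} = 5 + a$
$h{\left(W \right)} = \left(-641 + W\right) \left(293 + W\right)$
$- \frac{259093}{-213565} + \frac{h{\left(x{\left(6,-10 \right)} \right)}}{G{\left(-419 \right)}} = - \frac{259093}{-213565} + \frac{-187813 + \left(5 + 6\right)^{2} - 348 \left(5 + 6\right)}{-3 + 2 \left(-419\right)} = \left(-259093\right) \left(- \frac{1}{213565}\right) + \frac{-187813 + 11^{2} - 3828}{-3 - 838} = \frac{259093}{213565} + \frac{-187813 + 121 - 3828}{-841} = \frac{259093}{213565} - - \frac{191520}{841} = \frac{259093}{213565} + \frac{191520}{841} = \frac{41119866013}{179608165}$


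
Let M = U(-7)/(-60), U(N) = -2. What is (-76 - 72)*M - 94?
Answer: -1484/15 ≈ -98.933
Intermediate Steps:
M = 1/30 (M = -2/(-60) = -2*(-1/60) = 1/30 ≈ 0.033333)
(-76 - 72)*M - 94 = (-76 - 72)*(1/30) - 94 = -148*1/30 - 94 = -74/15 - 94 = -1484/15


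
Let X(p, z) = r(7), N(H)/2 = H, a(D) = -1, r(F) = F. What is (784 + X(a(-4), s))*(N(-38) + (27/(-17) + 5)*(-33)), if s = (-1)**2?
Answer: -2535946/17 ≈ -1.4917e+5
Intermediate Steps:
N(H) = 2*H
s = 1
X(p, z) = 7
(784 + X(a(-4), s))*(N(-38) + (27/(-17) + 5)*(-33)) = (784 + 7)*(2*(-38) + (27/(-17) + 5)*(-33)) = 791*(-76 + (27*(-1/17) + 5)*(-33)) = 791*(-76 + (-27/17 + 5)*(-33)) = 791*(-76 + (58/17)*(-33)) = 791*(-76 - 1914/17) = 791*(-3206/17) = -2535946/17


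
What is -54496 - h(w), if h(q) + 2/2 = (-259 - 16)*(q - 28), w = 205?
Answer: -5820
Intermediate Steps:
h(q) = 7699 - 275*q (h(q) = -1 + (-259 - 16)*(q - 28) = -1 - 275*(-28 + q) = -1 + (7700 - 275*q) = 7699 - 275*q)
-54496 - h(w) = -54496 - (7699 - 275*205) = -54496 - (7699 - 56375) = -54496 - 1*(-48676) = -54496 + 48676 = -5820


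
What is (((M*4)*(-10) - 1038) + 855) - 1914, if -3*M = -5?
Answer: -6491/3 ≈ -2163.7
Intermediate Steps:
M = 5/3 (M = -⅓*(-5) = 5/3 ≈ 1.6667)
(((M*4)*(-10) - 1038) + 855) - 1914 = ((((5/3)*4)*(-10) - 1038) + 855) - 1914 = (((20/3)*(-10) - 1038) + 855) - 1914 = ((-200/3 - 1038) + 855) - 1914 = (-3314/3 + 855) - 1914 = -749/3 - 1914 = -6491/3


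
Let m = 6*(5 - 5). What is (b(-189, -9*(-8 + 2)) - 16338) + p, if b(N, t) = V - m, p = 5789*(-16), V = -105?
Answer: -109067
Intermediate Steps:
m = 0 (m = 6*0 = 0)
p = -92624
b(N, t) = -105 (b(N, t) = -105 - 1*0 = -105 + 0 = -105)
(b(-189, -9*(-8 + 2)) - 16338) + p = (-105 - 16338) - 92624 = -16443 - 92624 = -109067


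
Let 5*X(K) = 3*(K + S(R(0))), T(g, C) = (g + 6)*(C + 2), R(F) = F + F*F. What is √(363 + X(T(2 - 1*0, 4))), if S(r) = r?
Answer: √9795/5 ≈ 19.794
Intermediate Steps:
R(F) = F + F²
T(g, C) = (2 + C)*(6 + g) (T(g, C) = (6 + g)*(2 + C) = (2 + C)*(6 + g))
X(K) = 3*K/5 (X(K) = (3*(K + 0*(1 + 0)))/5 = (3*(K + 0*1))/5 = (3*(K + 0))/5 = (3*K)/5 = 3*K/5)
√(363 + X(T(2 - 1*0, 4))) = √(363 + 3*(12 + 2*(2 - 1*0) + 6*4 + 4*(2 - 1*0))/5) = √(363 + 3*(12 + 2*(2 + 0) + 24 + 4*(2 + 0))/5) = √(363 + 3*(12 + 2*2 + 24 + 4*2)/5) = √(363 + 3*(12 + 4 + 24 + 8)/5) = √(363 + (⅗)*48) = √(363 + 144/5) = √(1959/5) = √9795/5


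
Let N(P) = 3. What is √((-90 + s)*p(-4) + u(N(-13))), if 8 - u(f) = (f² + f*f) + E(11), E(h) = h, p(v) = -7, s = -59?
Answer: √1022 ≈ 31.969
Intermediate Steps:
u(f) = -3 - 2*f² (u(f) = 8 - ((f² + f*f) + 11) = 8 - ((f² + f²) + 11) = 8 - (2*f² + 11) = 8 - (11 + 2*f²) = 8 + (-11 - 2*f²) = -3 - 2*f²)
√((-90 + s)*p(-4) + u(N(-13))) = √((-90 - 59)*(-7) + (-3 - 2*3²)) = √(-149*(-7) + (-3 - 2*9)) = √(1043 + (-3 - 18)) = √(1043 - 21) = √1022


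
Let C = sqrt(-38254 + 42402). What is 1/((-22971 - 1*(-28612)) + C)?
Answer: 5641/31816733 - 2*sqrt(1037)/31816733 ≈ 0.00017527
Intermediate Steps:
C = 2*sqrt(1037) (C = sqrt(4148) = 2*sqrt(1037) ≈ 64.405)
1/((-22971 - 1*(-28612)) + C) = 1/((-22971 - 1*(-28612)) + 2*sqrt(1037)) = 1/((-22971 + 28612) + 2*sqrt(1037)) = 1/(5641 + 2*sqrt(1037))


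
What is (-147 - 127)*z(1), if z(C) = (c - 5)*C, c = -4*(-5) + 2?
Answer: -4658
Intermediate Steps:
c = 22 (c = 20 + 2 = 22)
z(C) = 17*C (z(C) = (22 - 5)*C = 17*C)
(-147 - 127)*z(1) = (-147 - 127)*(17*1) = -274*17 = -4658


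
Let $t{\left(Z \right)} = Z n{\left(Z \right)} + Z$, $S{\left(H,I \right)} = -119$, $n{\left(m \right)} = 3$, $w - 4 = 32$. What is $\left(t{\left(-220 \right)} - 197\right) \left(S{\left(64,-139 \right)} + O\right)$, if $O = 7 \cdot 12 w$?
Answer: $-3128685$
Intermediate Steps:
$w = 36$ ($w = 4 + 32 = 36$)
$t{\left(Z \right)} = 4 Z$ ($t{\left(Z \right)} = Z 3 + Z = 3 Z + Z = 4 Z$)
$O = 3024$ ($O = 7 \cdot 12 \cdot 36 = 84 \cdot 36 = 3024$)
$\left(t{\left(-220 \right)} - 197\right) \left(S{\left(64,-139 \right)} + O\right) = \left(4 \left(-220\right) - 197\right) \left(-119 + 3024\right) = \left(-880 - 197\right) 2905 = \left(-1077\right) 2905 = -3128685$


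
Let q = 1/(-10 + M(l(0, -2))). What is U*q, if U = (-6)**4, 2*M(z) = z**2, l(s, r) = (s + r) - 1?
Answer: -2592/11 ≈ -235.64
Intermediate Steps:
l(s, r) = -1 + r + s (l(s, r) = (r + s) - 1 = -1 + r + s)
M(z) = z**2/2
U = 1296
q = -2/11 (q = 1/(-10 + (-1 - 2 + 0)**2/2) = 1/(-10 + (1/2)*(-3)**2) = 1/(-10 + (1/2)*9) = 1/(-10 + 9/2) = 1/(-11/2) = -2/11 ≈ -0.18182)
U*q = 1296*(-2/11) = -2592/11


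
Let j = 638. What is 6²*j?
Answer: 22968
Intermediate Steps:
6²*j = 6²*638 = 36*638 = 22968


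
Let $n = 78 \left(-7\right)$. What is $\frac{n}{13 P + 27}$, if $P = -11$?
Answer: $\frac{273}{58} \approx 4.7069$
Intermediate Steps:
$n = -546$
$\frac{n}{13 P + 27} = - \frac{546}{13 \left(-11\right) + 27} = - \frac{546}{-143 + 27} = - \frac{546}{-116} = \left(-546\right) \left(- \frac{1}{116}\right) = \frac{273}{58}$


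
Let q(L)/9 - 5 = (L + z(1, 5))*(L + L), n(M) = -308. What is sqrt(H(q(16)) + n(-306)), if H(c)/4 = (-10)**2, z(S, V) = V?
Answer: 2*sqrt(23) ≈ 9.5917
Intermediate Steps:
q(L) = 45 + 18*L*(5 + L) (q(L) = 45 + 9*((L + 5)*(L + L)) = 45 + 9*((5 + L)*(2*L)) = 45 + 9*(2*L*(5 + L)) = 45 + 18*L*(5 + L))
H(c) = 400 (H(c) = 4*(-10)**2 = 4*100 = 400)
sqrt(H(q(16)) + n(-306)) = sqrt(400 - 308) = sqrt(92) = 2*sqrt(23)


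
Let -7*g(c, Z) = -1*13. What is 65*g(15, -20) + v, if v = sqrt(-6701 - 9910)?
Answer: 845/7 + 7*I*sqrt(339) ≈ 120.71 + 128.88*I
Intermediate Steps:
g(c, Z) = 13/7 (g(c, Z) = -(-1)*13/7 = -1/7*(-13) = 13/7)
v = 7*I*sqrt(339) (v = sqrt(-16611) = 7*I*sqrt(339) ≈ 128.88*I)
65*g(15, -20) + v = 65*(13/7) + 7*I*sqrt(339) = 845/7 + 7*I*sqrt(339)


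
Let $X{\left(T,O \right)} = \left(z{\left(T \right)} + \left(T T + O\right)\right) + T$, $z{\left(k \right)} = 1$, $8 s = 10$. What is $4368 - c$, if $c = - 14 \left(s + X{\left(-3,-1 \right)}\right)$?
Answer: $\frac{8939}{2} \approx 4469.5$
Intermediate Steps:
$s = \frac{5}{4}$ ($s = \frac{1}{8} \cdot 10 = \frac{5}{4} \approx 1.25$)
$X{\left(T,O \right)} = 1 + O + T + T^{2}$ ($X{\left(T,O \right)} = \left(1 + \left(T T + O\right)\right) + T = \left(1 + \left(T^{2} + O\right)\right) + T = \left(1 + \left(O + T^{2}\right)\right) + T = \left(1 + O + T^{2}\right) + T = 1 + O + T + T^{2}$)
$c = - \frac{203}{2}$ ($c = - 14 \left(\frac{5}{4} + \left(1 - 1 - 3 + \left(-3\right)^{2}\right)\right) = - 14 \left(\frac{5}{4} + \left(1 - 1 - 3 + 9\right)\right) = - 14 \left(\frac{5}{4} + 6\right) = \left(-14\right) \frac{29}{4} = - \frac{203}{2} \approx -101.5$)
$4368 - c = 4368 - - \frac{203}{2} = 4368 + \frac{203}{2} = \frac{8939}{2}$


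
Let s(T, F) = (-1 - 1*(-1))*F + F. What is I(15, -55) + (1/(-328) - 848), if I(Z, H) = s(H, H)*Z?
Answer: -548745/328 ≈ -1673.0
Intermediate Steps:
s(T, F) = F (s(T, F) = (-1 + 1)*F + F = 0*F + F = 0 + F = F)
I(Z, H) = H*Z
I(15, -55) + (1/(-328) - 848) = -55*15 + (1/(-328) - 848) = -825 + (-1/328 - 848) = -825 - 278145/328 = -548745/328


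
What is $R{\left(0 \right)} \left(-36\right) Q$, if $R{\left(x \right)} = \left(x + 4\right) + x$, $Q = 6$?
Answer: $-864$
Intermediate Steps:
$R{\left(x \right)} = 4 + 2 x$ ($R{\left(x \right)} = \left(4 + x\right) + x = 4 + 2 x$)
$R{\left(0 \right)} \left(-36\right) Q = \left(4 + 2 \cdot 0\right) \left(-36\right) 6 = \left(4 + 0\right) \left(-36\right) 6 = 4 \left(-36\right) 6 = \left(-144\right) 6 = -864$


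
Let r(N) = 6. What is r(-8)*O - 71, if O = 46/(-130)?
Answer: -4753/65 ≈ -73.123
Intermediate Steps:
O = -23/65 (O = 46*(-1/130) = -23/65 ≈ -0.35385)
r(-8)*O - 71 = 6*(-23/65) - 71 = -138/65 - 71 = -4753/65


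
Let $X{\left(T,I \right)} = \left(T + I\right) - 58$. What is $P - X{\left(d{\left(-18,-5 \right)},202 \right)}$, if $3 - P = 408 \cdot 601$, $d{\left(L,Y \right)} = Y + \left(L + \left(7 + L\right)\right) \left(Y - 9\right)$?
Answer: $-245750$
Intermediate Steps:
$d{\left(L,Y \right)} = Y + \left(-9 + Y\right) \left(7 + 2 L\right)$ ($d{\left(L,Y \right)} = Y + \left(7 + 2 L\right) \left(-9 + Y\right) = Y + \left(-9 + Y\right) \left(7 + 2 L\right)$)
$X{\left(T,I \right)} = -58 + I + T$ ($X{\left(T,I \right)} = \left(I + T\right) - 58 = -58 + I + T$)
$P = -245205$ ($P = 3 - 408 \cdot 601 = 3 - 245208 = -245205$)
$P - X{\left(d{\left(-18,-5 \right)},202 \right)} = -245205 - \left(-58 + 202 + \left(-63 - -324 + 8 \left(-5\right) + 2 \left(-18\right) \left(-5\right)\right)\right) = -245205 - \left(-58 + 202 + \left(-63 + 324 - 40 + 180\right)\right) = -245205 - \left(-58 + 202 + 401\right) = -245205 - 545 = -245750$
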